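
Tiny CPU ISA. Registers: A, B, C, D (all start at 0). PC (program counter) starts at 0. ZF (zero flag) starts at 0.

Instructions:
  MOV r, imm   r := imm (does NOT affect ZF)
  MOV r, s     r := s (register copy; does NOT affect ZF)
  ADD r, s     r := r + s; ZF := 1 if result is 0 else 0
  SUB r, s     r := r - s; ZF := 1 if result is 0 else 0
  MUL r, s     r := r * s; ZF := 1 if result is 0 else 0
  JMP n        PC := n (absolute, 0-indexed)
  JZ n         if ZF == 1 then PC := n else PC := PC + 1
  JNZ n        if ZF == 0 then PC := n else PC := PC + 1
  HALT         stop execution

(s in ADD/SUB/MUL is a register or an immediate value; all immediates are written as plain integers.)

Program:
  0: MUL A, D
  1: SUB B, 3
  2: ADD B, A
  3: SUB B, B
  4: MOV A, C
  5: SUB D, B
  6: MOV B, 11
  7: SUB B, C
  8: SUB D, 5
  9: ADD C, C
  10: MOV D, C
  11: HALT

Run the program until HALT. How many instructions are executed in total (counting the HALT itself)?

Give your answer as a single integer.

Answer: 12

Derivation:
Step 1: PC=0 exec 'MUL A, D'. After: A=0 B=0 C=0 D=0 ZF=1 PC=1
Step 2: PC=1 exec 'SUB B, 3'. After: A=0 B=-3 C=0 D=0 ZF=0 PC=2
Step 3: PC=2 exec 'ADD B, A'. After: A=0 B=-3 C=0 D=0 ZF=0 PC=3
Step 4: PC=3 exec 'SUB B, B'. After: A=0 B=0 C=0 D=0 ZF=1 PC=4
Step 5: PC=4 exec 'MOV A, C'. After: A=0 B=0 C=0 D=0 ZF=1 PC=5
Step 6: PC=5 exec 'SUB D, B'. After: A=0 B=0 C=0 D=0 ZF=1 PC=6
Step 7: PC=6 exec 'MOV B, 11'. After: A=0 B=11 C=0 D=0 ZF=1 PC=7
Step 8: PC=7 exec 'SUB B, C'. After: A=0 B=11 C=0 D=0 ZF=0 PC=8
Step 9: PC=8 exec 'SUB D, 5'. After: A=0 B=11 C=0 D=-5 ZF=0 PC=9
Step 10: PC=9 exec 'ADD C, C'. After: A=0 B=11 C=0 D=-5 ZF=1 PC=10
Step 11: PC=10 exec 'MOV D, C'. After: A=0 B=11 C=0 D=0 ZF=1 PC=11
Step 12: PC=11 exec 'HALT'. After: A=0 B=11 C=0 D=0 ZF=1 PC=11 HALTED
Total instructions executed: 12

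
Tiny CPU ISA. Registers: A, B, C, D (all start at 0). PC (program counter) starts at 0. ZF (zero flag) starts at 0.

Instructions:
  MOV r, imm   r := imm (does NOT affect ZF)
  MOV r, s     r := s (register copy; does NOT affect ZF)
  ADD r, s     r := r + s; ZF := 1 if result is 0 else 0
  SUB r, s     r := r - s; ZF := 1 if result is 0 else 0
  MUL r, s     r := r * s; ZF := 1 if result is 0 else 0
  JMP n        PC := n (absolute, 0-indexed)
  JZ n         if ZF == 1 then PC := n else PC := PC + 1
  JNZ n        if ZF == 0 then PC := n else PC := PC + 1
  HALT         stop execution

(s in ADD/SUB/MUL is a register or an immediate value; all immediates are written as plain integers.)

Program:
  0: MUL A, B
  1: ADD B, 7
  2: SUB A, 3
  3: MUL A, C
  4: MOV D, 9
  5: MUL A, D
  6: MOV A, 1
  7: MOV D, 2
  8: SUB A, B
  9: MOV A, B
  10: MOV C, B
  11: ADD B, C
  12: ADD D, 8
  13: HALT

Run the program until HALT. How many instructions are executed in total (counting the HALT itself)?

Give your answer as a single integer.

Step 1: PC=0 exec 'MUL A, B'. After: A=0 B=0 C=0 D=0 ZF=1 PC=1
Step 2: PC=1 exec 'ADD B, 7'. After: A=0 B=7 C=0 D=0 ZF=0 PC=2
Step 3: PC=2 exec 'SUB A, 3'. After: A=-3 B=7 C=0 D=0 ZF=0 PC=3
Step 4: PC=3 exec 'MUL A, C'. After: A=0 B=7 C=0 D=0 ZF=1 PC=4
Step 5: PC=4 exec 'MOV D, 9'. After: A=0 B=7 C=0 D=9 ZF=1 PC=5
Step 6: PC=5 exec 'MUL A, D'. After: A=0 B=7 C=0 D=9 ZF=1 PC=6
Step 7: PC=6 exec 'MOV A, 1'. After: A=1 B=7 C=0 D=9 ZF=1 PC=7
Step 8: PC=7 exec 'MOV D, 2'. After: A=1 B=7 C=0 D=2 ZF=1 PC=8
Step 9: PC=8 exec 'SUB A, B'. After: A=-6 B=7 C=0 D=2 ZF=0 PC=9
Step 10: PC=9 exec 'MOV A, B'. After: A=7 B=7 C=0 D=2 ZF=0 PC=10
Step 11: PC=10 exec 'MOV C, B'. After: A=7 B=7 C=7 D=2 ZF=0 PC=11
Step 12: PC=11 exec 'ADD B, C'. After: A=7 B=14 C=7 D=2 ZF=0 PC=12
Step 13: PC=12 exec 'ADD D, 8'. After: A=7 B=14 C=7 D=10 ZF=0 PC=13
Step 14: PC=13 exec 'HALT'. After: A=7 B=14 C=7 D=10 ZF=0 PC=13 HALTED
Total instructions executed: 14

Answer: 14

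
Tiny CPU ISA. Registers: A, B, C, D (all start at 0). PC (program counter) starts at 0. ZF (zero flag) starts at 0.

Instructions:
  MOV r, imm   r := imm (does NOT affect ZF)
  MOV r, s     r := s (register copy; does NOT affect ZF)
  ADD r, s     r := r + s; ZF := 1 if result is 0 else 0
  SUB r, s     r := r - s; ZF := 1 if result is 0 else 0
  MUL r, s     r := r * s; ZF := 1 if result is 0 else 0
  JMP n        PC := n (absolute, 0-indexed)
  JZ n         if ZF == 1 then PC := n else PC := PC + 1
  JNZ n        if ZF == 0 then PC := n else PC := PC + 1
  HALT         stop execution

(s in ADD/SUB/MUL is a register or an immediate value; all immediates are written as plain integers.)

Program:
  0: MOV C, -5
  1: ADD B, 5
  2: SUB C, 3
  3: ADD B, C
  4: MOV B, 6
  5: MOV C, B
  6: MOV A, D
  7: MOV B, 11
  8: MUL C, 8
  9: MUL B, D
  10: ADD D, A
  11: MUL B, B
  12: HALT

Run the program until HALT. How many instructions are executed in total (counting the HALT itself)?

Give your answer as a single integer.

Answer: 13

Derivation:
Step 1: PC=0 exec 'MOV C, -5'. After: A=0 B=0 C=-5 D=0 ZF=0 PC=1
Step 2: PC=1 exec 'ADD B, 5'. After: A=0 B=5 C=-5 D=0 ZF=0 PC=2
Step 3: PC=2 exec 'SUB C, 3'. After: A=0 B=5 C=-8 D=0 ZF=0 PC=3
Step 4: PC=3 exec 'ADD B, C'. After: A=0 B=-3 C=-8 D=0 ZF=0 PC=4
Step 5: PC=4 exec 'MOV B, 6'. After: A=0 B=6 C=-8 D=0 ZF=0 PC=5
Step 6: PC=5 exec 'MOV C, B'. After: A=0 B=6 C=6 D=0 ZF=0 PC=6
Step 7: PC=6 exec 'MOV A, D'. After: A=0 B=6 C=6 D=0 ZF=0 PC=7
Step 8: PC=7 exec 'MOV B, 11'. After: A=0 B=11 C=6 D=0 ZF=0 PC=8
Step 9: PC=8 exec 'MUL C, 8'. After: A=0 B=11 C=48 D=0 ZF=0 PC=9
Step 10: PC=9 exec 'MUL B, D'. After: A=0 B=0 C=48 D=0 ZF=1 PC=10
Step 11: PC=10 exec 'ADD D, A'. After: A=0 B=0 C=48 D=0 ZF=1 PC=11
Step 12: PC=11 exec 'MUL B, B'. After: A=0 B=0 C=48 D=0 ZF=1 PC=12
Step 13: PC=12 exec 'HALT'. After: A=0 B=0 C=48 D=0 ZF=1 PC=12 HALTED
Total instructions executed: 13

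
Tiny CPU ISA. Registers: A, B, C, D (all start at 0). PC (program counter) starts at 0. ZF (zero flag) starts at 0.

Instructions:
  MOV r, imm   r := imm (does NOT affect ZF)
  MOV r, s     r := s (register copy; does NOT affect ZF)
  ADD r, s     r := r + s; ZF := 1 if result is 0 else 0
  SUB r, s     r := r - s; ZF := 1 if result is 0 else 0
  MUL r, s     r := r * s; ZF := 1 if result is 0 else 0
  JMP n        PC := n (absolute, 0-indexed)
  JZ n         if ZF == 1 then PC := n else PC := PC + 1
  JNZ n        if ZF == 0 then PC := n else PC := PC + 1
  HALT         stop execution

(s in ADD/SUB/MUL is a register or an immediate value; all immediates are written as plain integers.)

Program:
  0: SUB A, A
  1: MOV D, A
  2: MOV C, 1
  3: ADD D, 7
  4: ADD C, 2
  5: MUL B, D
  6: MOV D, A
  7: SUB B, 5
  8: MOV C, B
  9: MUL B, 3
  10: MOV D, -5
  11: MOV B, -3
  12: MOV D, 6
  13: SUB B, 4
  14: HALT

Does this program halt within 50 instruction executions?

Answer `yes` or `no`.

Step 1: PC=0 exec 'SUB A, A'. After: A=0 B=0 C=0 D=0 ZF=1 PC=1
Step 2: PC=1 exec 'MOV D, A'. After: A=0 B=0 C=0 D=0 ZF=1 PC=2
Step 3: PC=2 exec 'MOV C, 1'. After: A=0 B=0 C=1 D=0 ZF=1 PC=3
Step 4: PC=3 exec 'ADD D, 7'. After: A=0 B=0 C=1 D=7 ZF=0 PC=4
Step 5: PC=4 exec 'ADD C, 2'. After: A=0 B=0 C=3 D=7 ZF=0 PC=5
Step 6: PC=5 exec 'MUL B, D'. After: A=0 B=0 C=3 D=7 ZF=1 PC=6
Step 7: PC=6 exec 'MOV D, A'. After: A=0 B=0 C=3 D=0 ZF=1 PC=7
Step 8: PC=7 exec 'SUB B, 5'. After: A=0 B=-5 C=3 D=0 ZF=0 PC=8
Step 9: PC=8 exec 'MOV C, B'. After: A=0 B=-5 C=-5 D=0 ZF=0 PC=9
Step 10: PC=9 exec 'MUL B, 3'. After: A=0 B=-15 C=-5 D=0 ZF=0 PC=10
Step 11: PC=10 exec 'MOV D, -5'. After: A=0 B=-15 C=-5 D=-5 ZF=0 PC=11
Step 12: PC=11 exec 'MOV B, -3'. After: A=0 B=-3 C=-5 D=-5 ZF=0 PC=12
Step 13: PC=12 exec 'MOV D, 6'. After: A=0 B=-3 C=-5 D=6 ZF=0 PC=13
Step 14: PC=13 exec 'SUB B, 4'. After: A=0 B=-7 C=-5 D=6 ZF=0 PC=14
Step 15: PC=14 exec 'HALT'. After: A=0 B=-7 C=-5 D=6 ZF=0 PC=14 HALTED

Answer: yes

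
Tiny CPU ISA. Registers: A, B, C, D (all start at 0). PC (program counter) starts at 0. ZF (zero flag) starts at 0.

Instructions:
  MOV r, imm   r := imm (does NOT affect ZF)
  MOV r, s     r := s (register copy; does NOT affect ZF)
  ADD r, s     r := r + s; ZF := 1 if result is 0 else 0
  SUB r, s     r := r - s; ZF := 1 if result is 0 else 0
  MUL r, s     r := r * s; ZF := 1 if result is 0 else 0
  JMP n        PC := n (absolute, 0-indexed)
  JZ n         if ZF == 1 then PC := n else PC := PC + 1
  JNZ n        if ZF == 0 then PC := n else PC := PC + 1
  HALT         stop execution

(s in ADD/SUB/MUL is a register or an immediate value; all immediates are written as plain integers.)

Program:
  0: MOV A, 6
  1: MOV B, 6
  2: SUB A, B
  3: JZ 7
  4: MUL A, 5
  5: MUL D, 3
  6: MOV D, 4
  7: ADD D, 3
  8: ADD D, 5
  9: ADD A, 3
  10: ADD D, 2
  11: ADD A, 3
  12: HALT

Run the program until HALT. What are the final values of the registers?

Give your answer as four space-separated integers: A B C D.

Answer: 6 6 0 10

Derivation:
Step 1: PC=0 exec 'MOV A, 6'. After: A=6 B=0 C=0 D=0 ZF=0 PC=1
Step 2: PC=1 exec 'MOV B, 6'. After: A=6 B=6 C=0 D=0 ZF=0 PC=2
Step 3: PC=2 exec 'SUB A, B'. After: A=0 B=6 C=0 D=0 ZF=1 PC=3
Step 4: PC=3 exec 'JZ 7'. After: A=0 B=6 C=0 D=0 ZF=1 PC=7
Step 5: PC=7 exec 'ADD D, 3'. After: A=0 B=6 C=0 D=3 ZF=0 PC=8
Step 6: PC=8 exec 'ADD D, 5'. After: A=0 B=6 C=0 D=8 ZF=0 PC=9
Step 7: PC=9 exec 'ADD A, 3'. After: A=3 B=6 C=0 D=8 ZF=0 PC=10
Step 8: PC=10 exec 'ADD D, 2'. After: A=3 B=6 C=0 D=10 ZF=0 PC=11
Step 9: PC=11 exec 'ADD A, 3'. After: A=6 B=6 C=0 D=10 ZF=0 PC=12
Step 10: PC=12 exec 'HALT'. After: A=6 B=6 C=0 D=10 ZF=0 PC=12 HALTED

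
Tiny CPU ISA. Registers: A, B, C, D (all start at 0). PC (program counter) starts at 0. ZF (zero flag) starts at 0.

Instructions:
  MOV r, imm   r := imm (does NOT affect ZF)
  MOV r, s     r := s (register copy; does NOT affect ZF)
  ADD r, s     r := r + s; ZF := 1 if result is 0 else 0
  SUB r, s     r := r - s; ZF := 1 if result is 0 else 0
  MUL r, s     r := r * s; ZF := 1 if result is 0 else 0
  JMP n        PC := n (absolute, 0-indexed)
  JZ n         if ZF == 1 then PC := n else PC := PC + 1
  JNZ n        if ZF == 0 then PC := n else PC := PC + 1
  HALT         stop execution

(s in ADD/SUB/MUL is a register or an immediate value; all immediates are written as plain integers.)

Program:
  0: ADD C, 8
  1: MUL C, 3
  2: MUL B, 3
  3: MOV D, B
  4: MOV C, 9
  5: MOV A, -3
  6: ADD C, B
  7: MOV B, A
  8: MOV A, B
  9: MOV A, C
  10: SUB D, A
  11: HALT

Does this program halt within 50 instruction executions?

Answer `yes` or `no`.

Answer: yes

Derivation:
Step 1: PC=0 exec 'ADD C, 8'. After: A=0 B=0 C=8 D=0 ZF=0 PC=1
Step 2: PC=1 exec 'MUL C, 3'. After: A=0 B=0 C=24 D=0 ZF=0 PC=2
Step 3: PC=2 exec 'MUL B, 3'. After: A=0 B=0 C=24 D=0 ZF=1 PC=3
Step 4: PC=3 exec 'MOV D, B'. After: A=0 B=0 C=24 D=0 ZF=1 PC=4
Step 5: PC=4 exec 'MOV C, 9'. After: A=0 B=0 C=9 D=0 ZF=1 PC=5
Step 6: PC=5 exec 'MOV A, -3'. After: A=-3 B=0 C=9 D=0 ZF=1 PC=6
Step 7: PC=6 exec 'ADD C, B'. After: A=-3 B=0 C=9 D=0 ZF=0 PC=7
Step 8: PC=7 exec 'MOV B, A'. After: A=-3 B=-3 C=9 D=0 ZF=0 PC=8
Step 9: PC=8 exec 'MOV A, B'. After: A=-3 B=-3 C=9 D=0 ZF=0 PC=9
Step 10: PC=9 exec 'MOV A, C'. After: A=9 B=-3 C=9 D=0 ZF=0 PC=10
Step 11: PC=10 exec 'SUB D, A'. After: A=9 B=-3 C=9 D=-9 ZF=0 PC=11
Step 12: PC=11 exec 'HALT'. After: A=9 B=-3 C=9 D=-9 ZF=0 PC=11 HALTED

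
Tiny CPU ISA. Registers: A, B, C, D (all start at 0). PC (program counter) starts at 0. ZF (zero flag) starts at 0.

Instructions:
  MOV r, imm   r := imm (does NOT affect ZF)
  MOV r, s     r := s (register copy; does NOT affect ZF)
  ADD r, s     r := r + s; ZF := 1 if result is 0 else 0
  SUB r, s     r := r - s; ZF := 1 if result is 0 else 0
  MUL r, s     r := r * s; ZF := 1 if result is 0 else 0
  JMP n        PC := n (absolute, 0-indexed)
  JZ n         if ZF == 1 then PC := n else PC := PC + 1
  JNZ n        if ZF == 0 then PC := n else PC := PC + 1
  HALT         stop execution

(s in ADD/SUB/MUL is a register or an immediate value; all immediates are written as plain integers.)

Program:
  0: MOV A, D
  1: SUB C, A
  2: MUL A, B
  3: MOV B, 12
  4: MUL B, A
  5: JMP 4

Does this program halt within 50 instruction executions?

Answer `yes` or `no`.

Answer: no

Derivation:
Step 1: PC=0 exec 'MOV A, D'. After: A=0 B=0 C=0 D=0 ZF=0 PC=1
Step 2: PC=1 exec 'SUB C, A'. After: A=0 B=0 C=0 D=0 ZF=1 PC=2
Step 3: PC=2 exec 'MUL A, B'. After: A=0 B=0 C=0 D=0 ZF=1 PC=3
Step 4: PC=3 exec 'MOV B, 12'. After: A=0 B=12 C=0 D=0 ZF=1 PC=4
Step 5: PC=4 exec 'MUL B, A'. After: A=0 B=0 C=0 D=0 ZF=1 PC=5
Step 6: PC=5 exec 'JMP 4'. After: A=0 B=0 C=0 D=0 ZF=1 PC=4
Step 7: PC=4 exec 'MUL B, A'. After: A=0 B=0 C=0 D=0 ZF=1 PC=5
State after step 7 equals state after step 5: the program is in a cycle of length 2 and will never halt.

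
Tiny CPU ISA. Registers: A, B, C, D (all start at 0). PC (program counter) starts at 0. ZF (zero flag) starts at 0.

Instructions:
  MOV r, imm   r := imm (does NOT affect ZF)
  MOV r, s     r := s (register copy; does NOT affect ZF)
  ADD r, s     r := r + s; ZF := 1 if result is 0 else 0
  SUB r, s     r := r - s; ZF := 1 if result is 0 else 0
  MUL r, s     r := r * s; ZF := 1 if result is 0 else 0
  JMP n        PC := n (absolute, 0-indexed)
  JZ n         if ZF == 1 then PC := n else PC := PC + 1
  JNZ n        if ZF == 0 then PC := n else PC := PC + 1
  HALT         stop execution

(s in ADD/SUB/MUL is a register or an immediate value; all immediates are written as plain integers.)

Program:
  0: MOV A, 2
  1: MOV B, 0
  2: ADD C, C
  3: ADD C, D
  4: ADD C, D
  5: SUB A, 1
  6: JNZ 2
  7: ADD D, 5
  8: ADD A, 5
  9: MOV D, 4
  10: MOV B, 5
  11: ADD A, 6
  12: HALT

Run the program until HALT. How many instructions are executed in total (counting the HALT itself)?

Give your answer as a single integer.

Answer: 18

Derivation:
Step 1: PC=0 exec 'MOV A, 2'. After: A=2 B=0 C=0 D=0 ZF=0 PC=1
Step 2: PC=1 exec 'MOV B, 0'. After: A=2 B=0 C=0 D=0 ZF=0 PC=2
Step 3: PC=2 exec 'ADD C, C'. After: A=2 B=0 C=0 D=0 ZF=1 PC=3
Step 4: PC=3 exec 'ADD C, D'. After: A=2 B=0 C=0 D=0 ZF=1 PC=4
Step 5: PC=4 exec 'ADD C, D'. After: A=2 B=0 C=0 D=0 ZF=1 PC=5
Step 6: PC=5 exec 'SUB A, 1'. After: A=1 B=0 C=0 D=0 ZF=0 PC=6
Step 7: PC=6 exec 'JNZ 2'. After: A=1 B=0 C=0 D=0 ZF=0 PC=2
Step 8: PC=2 exec 'ADD C, C'. After: A=1 B=0 C=0 D=0 ZF=1 PC=3
Step 9: PC=3 exec 'ADD C, D'. After: A=1 B=0 C=0 D=0 ZF=1 PC=4
Step 10: PC=4 exec 'ADD C, D'. After: A=1 B=0 C=0 D=0 ZF=1 PC=5
Step 11: PC=5 exec 'SUB A, 1'. After: A=0 B=0 C=0 D=0 ZF=1 PC=6
Step 12: PC=6 exec 'JNZ 2'. After: A=0 B=0 C=0 D=0 ZF=1 PC=7
Step 13: PC=7 exec 'ADD D, 5'. After: A=0 B=0 C=0 D=5 ZF=0 PC=8
Step 14: PC=8 exec 'ADD A, 5'. After: A=5 B=0 C=0 D=5 ZF=0 PC=9
Step 15: PC=9 exec 'MOV D, 4'. After: A=5 B=0 C=0 D=4 ZF=0 PC=10
Step 16: PC=10 exec 'MOV B, 5'. After: A=5 B=5 C=0 D=4 ZF=0 PC=11
Step 17: PC=11 exec 'ADD A, 6'. After: A=11 B=5 C=0 D=4 ZF=0 PC=12
Step 18: PC=12 exec 'HALT'. After: A=11 B=5 C=0 D=4 ZF=0 PC=12 HALTED
Total instructions executed: 18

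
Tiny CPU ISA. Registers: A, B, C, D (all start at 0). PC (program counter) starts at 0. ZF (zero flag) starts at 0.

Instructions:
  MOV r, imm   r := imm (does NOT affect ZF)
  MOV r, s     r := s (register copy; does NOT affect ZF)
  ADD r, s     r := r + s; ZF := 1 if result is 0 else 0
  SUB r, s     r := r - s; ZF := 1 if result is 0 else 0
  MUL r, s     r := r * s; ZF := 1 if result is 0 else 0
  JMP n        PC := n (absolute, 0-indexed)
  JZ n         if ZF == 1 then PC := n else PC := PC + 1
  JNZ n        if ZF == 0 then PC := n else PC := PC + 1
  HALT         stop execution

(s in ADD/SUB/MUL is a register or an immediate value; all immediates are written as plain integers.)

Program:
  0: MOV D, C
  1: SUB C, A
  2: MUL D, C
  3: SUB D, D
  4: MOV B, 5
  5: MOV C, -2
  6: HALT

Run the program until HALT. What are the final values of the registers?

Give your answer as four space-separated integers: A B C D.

Answer: 0 5 -2 0

Derivation:
Step 1: PC=0 exec 'MOV D, C'. After: A=0 B=0 C=0 D=0 ZF=0 PC=1
Step 2: PC=1 exec 'SUB C, A'. After: A=0 B=0 C=0 D=0 ZF=1 PC=2
Step 3: PC=2 exec 'MUL D, C'. After: A=0 B=0 C=0 D=0 ZF=1 PC=3
Step 4: PC=3 exec 'SUB D, D'. After: A=0 B=0 C=0 D=0 ZF=1 PC=4
Step 5: PC=4 exec 'MOV B, 5'. After: A=0 B=5 C=0 D=0 ZF=1 PC=5
Step 6: PC=5 exec 'MOV C, -2'. After: A=0 B=5 C=-2 D=0 ZF=1 PC=6
Step 7: PC=6 exec 'HALT'. After: A=0 B=5 C=-2 D=0 ZF=1 PC=6 HALTED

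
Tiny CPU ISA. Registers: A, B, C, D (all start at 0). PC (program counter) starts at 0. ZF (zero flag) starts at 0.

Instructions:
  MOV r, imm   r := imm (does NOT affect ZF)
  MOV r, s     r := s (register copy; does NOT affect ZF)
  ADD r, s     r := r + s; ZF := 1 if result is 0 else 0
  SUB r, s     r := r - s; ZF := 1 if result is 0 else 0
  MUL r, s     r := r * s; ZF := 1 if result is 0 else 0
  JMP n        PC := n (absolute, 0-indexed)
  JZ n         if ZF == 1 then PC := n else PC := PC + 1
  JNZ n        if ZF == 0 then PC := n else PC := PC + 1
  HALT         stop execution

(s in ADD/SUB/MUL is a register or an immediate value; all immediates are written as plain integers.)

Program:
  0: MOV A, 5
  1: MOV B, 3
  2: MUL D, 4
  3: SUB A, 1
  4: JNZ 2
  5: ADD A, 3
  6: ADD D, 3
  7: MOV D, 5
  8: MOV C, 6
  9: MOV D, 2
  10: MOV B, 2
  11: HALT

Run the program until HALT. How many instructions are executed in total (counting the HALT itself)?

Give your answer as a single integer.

Step 1: PC=0 exec 'MOV A, 5'. After: A=5 B=0 C=0 D=0 ZF=0 PC=1
Step 2: PC=1 exec 'MOV B, 3'. After: A=5 B=3 C=0 D=0 ZF=0 PC=2
Step 3: PC=2 exec 'MUL D, 4'. After: A=5 B=3 C=0 D=0 ZF=1 PC=3
Step 4: PC=3 exec 'SUB A, 1'. After: A=4 B=3 C=0 D=0 ZF=0 PC=4
Step 5: PC=4 exec 'JNZ 2'. After: A=4 B=3 C=0 D=0 ZF=0 PC=2
Step 6: PC=2 exec 'MUL D, 4'. After: A=4 B=3 C=0 D=0 ZF=1 PC=3
Step 7: PC=3 exec 'SUB A, 1'. After: A=3 B=3 C=0 D=0 ZF=0 PC=4
Step 8: PC=4 exec 'JNZ 2'. After: A=3 B=3 C=0 D=0 ZF=0 PC=2
Step 9: PC=2 exec 'MUL D, 4'. After: A=3 B=3 C=0 D=0 ZF=1 PC=3
Step 10: PC=3 exec 'SUB A, 1'. After: A=2 B=3 C=0 D=0 ZF=0 PC=4
Step 11: PC=4 exec 'JNZ 2'. After: A=2 B=3 C=0 D=0 ZF=0 PC=2
Step 12: PC=2 exec 'MUL D, 4'. After: A=2 B=3 C=0 D=0 ZF=1 PC=3
Step 13: PC=3 exec 'SUB A, 1'. After: A=1 B=3 C=0 D=0 ZF=0 PC=4
Step 14: PC=4 exec 'JNZ 2'. After: A=1 B=3 C=0 D=0 ZF=0 PC=2
Step 15: PC=2 exec 'MUL D, 4'. After: A=1 B=3 C=0 D=0 ZF=1 PC=3
Step 16: PC=3 exec 'SUB A, 1'. After: A=0 B=3 C=0 D=0 ZF=1 PC=4
Step 17: PC=4 exec 'JNZ 2'. After: A=0 B=3 C=0 D=0 ZF=1 PC=5
Step 18: PC=5 exec 'ADD A, 3'. After: A=3 B=3 C=0 D=0 ZF=0 PC=6
Step 19: PC=6 exec 'ADD D, 3'. After: A=3 B=3 C=0 D=3 ZF=0 PC=7
Step 20: PC=7 exec 'MOV D, 5'. After: A=3 B=3 C=0 D=5 ZF=0 PC=8
Step 21: PC=8 exec 'MOV C, 6'. After: A=3 B=3 C=6 D=5 ZF=0 PC=9
Step 22: PC=9 exec 'MOV D, 2'. After: A=3 B=3 C=6 D=2 ZF=0 PC=10
Step 23: PC=10 exec 'MOV B, 2'. After: A=3 B=2 C=6 D=2 ZF=0 PC=11
Step 24: PC=11 exec 'HALT'. After: A=3 B=2 C=6 D=2 ZF=0 PC=11 HALTED
Total instructions executed: 24

Answer: 24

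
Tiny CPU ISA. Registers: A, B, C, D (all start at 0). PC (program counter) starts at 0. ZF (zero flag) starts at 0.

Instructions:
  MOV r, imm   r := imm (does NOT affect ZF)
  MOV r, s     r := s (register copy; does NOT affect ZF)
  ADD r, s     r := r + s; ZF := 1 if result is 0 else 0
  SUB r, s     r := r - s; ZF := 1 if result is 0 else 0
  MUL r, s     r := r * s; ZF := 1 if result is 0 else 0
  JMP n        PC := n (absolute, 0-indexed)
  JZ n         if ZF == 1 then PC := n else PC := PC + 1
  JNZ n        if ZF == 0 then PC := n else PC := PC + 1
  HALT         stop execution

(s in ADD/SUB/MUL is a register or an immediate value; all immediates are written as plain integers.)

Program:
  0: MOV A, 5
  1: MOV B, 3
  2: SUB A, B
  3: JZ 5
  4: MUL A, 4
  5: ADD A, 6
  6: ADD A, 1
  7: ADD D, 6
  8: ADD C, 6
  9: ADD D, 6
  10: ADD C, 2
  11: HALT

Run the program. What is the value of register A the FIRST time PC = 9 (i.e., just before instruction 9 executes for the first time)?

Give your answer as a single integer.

Step 1: PC=0 exec 'MOV A, 5'. After: A=5 B=0 C=0 D=0 ZF=0 PC=1
Step 2: PC=1 exec 'MOV B, 3'. After: A=5 B=3 C=0 D=0 ZF=0 PC=2
Step 3: PC=2 exec 'SUB A, B'. After: A=2 B=3 C=0 D=0 ZF=0 PC=3
Step 4: PC=3 exec 'JZ 5'. After: A=2 B=3 C=0 D=0 ZF=0 PC=4
Step 5: PC=4 exec 'MUL A, 4'. After: A=8 B=3 C=0 D=0 ZF=0 PC=5
Step 6: PC=5 exec 'ADD A, 6'. After: A=14 B=3 C=0 D=0 ZF=0 PC=6
Step 7: PC=6 exec 'ADD A, 1'. After: A=15 B=3 C=0 D=0 ZF=0 PC=7
Step 8: PC=7 exec 'ADD D, 6'. After: A=15 B=3 C=0 D=6 ZF=0 PC=8
Step 9: PC=8 exec 'ADD C, 6'. After: A=15 B=3 C=6 D=6 ZF=0 PC=9
First time PC=9: A=15

15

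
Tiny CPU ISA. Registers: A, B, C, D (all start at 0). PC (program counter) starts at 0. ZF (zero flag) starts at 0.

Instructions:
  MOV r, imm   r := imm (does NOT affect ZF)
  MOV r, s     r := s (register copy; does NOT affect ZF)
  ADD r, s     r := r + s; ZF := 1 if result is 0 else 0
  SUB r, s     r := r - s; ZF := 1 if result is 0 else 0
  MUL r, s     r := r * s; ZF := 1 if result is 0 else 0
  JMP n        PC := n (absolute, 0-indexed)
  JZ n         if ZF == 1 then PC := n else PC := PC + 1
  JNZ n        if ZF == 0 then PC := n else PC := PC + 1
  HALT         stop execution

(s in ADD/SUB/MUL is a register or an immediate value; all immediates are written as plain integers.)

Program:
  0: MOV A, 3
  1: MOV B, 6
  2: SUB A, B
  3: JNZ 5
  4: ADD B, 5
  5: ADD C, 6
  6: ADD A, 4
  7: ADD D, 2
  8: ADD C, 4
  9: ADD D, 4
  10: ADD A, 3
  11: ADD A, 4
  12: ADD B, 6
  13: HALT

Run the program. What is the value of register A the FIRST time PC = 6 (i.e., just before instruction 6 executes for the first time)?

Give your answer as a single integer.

Step 1: PC=0 exec 'MOV A, 3'. After: A=3 B=0 C=0 D=0 ZF=0 PC=1
Step 2: PC=1 exec 'MOV B, 6'. After: A=3 B=6 C=0 D=0 ZF=0 PC=2
Step 3: PC=2 exec 'SUB A, B'. After: A=-3 B=6 C=0 D=0 ZF=0 PC=3
Step 4: PC=3 exec 'JNZ 5'. After: A=-3 B=6 C=0 D=0 ZF=0 PC=5
Step 5: PC=5 exec 'ADD C, 6'. After: A=-3 B=6 C=6 D=0 ZF=0 PC=6
First time PC=6: A=-3

-3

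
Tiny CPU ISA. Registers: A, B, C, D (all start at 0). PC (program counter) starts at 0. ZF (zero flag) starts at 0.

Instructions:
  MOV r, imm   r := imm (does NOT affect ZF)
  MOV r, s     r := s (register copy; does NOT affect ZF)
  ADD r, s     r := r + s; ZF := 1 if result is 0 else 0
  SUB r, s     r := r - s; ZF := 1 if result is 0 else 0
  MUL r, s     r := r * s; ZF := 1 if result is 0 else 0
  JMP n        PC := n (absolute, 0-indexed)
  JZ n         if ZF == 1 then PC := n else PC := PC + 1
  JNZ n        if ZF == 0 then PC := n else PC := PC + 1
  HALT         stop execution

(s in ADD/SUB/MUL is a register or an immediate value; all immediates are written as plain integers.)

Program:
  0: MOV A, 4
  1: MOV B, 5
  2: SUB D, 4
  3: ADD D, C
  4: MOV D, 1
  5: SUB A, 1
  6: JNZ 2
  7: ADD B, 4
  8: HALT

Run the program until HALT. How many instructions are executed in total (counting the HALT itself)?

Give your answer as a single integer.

Answer: 24

Derivation:
Step 1: PC=0 exec 'MOV A, 4'. After: A=4 B=0 C=0 D=0 ZF=0 PC=1
Step 2: PC=1 exec 'MOV B, 5'. After: A=4 B=5 C=0 D=0 ZF=0 PC=2
Step 3: PC=2 exec 'SUB D, 4'. After: A=4 B=5 C=0 D=-4 ZF=0 PC=3
Step 4: PC=3 exec 'ADD D, C'. After: A=4 B=5 C=0 D=-4 ZF=0 PC=4
Step 5: PC=4 exec 'MOV D, 1'. After: A=4 B=5 C=0 D=1 ZF=0 PC=5
Step 6: PC=5 exec 'SUB A, 1'. After: A=3 B=5 C=0 D=1 ZF=0 PC=6
Step 7: PC=6 exec 'JNZ 2'. After: A=3 B=5 C=0 D=1 ZF=0 PC=2
Step 8: PC=2 exec 'SUB D, 4'. After: A=3 B=5 C=0 D=-3 ZF=0 PC=3
Step 9: PC=3 exec 'ADD D, C'. After: A=3 B=5 C=0 D=-3 ZF=0 PC=4
Step 10: PC=4 exec 'MOV D, 1'. After: A=3 B=5 C=0 D=1 ZF=0 PC=5
Step 11: PC=5 exec 'SUB A, 1'. After: A=2 B=5 C=0 D=1 ZF=0 PC=6
Step 12: PC=6 exec 'JNZ 2'. After: A=2 B=5 C=0 D=1 ZF=0 PC=2
Step 13: PC=2 exec 'SUB D, 4'. After: A=2 B=5 C=0 D=-3 ZF=0 PC=3
Step 14: PC=3 exec 'ADD D, C'. After: A=2 B=5 C=0 D=-3 ZF=0 PC=4
Step 15: PC=4 exec 'MOV D, 1'. After: A=2 B=5 C=0 D=1 ZF=0 PC=5
Step 16: PC=5 exec 'SUB A, 1'. After: A=1 B=5 C=0 D=1 ZF=0 PC=6
Step 17: PC=6 exec 'JNZ 2'. After: A=1 B=5 C=0 D=1 ZF=0 PC=2
Step 18: PC=2 exec 'SUB D, 4'. After: A=1 B=5 C=0 D=-3 ZF=0 PC=3
Step 19: PC=3 exec 'ADD D, C'. After: A=1 B=5 C=0 D=-3 ZF=0 PC=4
Step 20: PC=4 exec 'MOV D, 1'. After: A=1 B=5 C=0 D=1 ZF=0 PC=5
Step 21: PC=5 exec 'SUB A, 1'. After: A=0 B=5 C=0 D=1 ZF=1 PC=6
Step 22: PC=6 exec 'JNZ 2'. After: A=0 B=5 C=0 D=1 ZF=1 PC=7
Step 23: PC=7 exec 'ADD B, 4'. After: A=0 B=9 C=0 D=1 ZF=0 PC=8
Step 24: PC=8 exec 'HALT'. After: A=0 B=9 C=0 D=1 ZF=0 PC=8 HALTED
Total instructions executed: 24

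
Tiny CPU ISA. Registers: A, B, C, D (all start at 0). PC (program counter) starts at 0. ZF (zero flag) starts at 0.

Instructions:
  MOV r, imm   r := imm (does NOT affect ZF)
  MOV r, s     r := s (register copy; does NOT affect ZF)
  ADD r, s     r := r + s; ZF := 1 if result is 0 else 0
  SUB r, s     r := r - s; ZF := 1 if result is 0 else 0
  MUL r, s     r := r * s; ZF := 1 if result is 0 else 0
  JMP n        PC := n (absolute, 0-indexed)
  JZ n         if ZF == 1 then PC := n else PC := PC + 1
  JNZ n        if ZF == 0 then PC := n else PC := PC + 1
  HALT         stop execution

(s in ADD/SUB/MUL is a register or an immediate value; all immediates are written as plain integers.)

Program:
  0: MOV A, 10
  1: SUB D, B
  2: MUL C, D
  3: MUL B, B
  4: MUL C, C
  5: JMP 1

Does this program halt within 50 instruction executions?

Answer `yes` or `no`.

Answer: no

Derivation:
Step 1: PC=0 exec 'MOV A, 10'. After: A=10 B=0 C=0 D=0 ZF=0 PC=1
Step 2: PC=1 exec 'SUB D, B'. After: A=10 B=0 C=0 D=0 ZF=1 PC=2
Step 3: PC=2 exec 'MUL C, D'. After: A=10 B=0 C=0 D=0 ZF=1 PC=3
Step 4: PC=3 exec 'MUL B, B'. After: A=10 B=0 C=0 D=0 ZF=1 PC=4
Step 5: PC=4 exec 'MUL C, C'. After: A=10 B=0 C=0 D=0 ZF=1 PC=5
Step 6: PC=5 exec 'JMP 1'. After: A=10 B=0 C=0 D=0 ZF=1 PC=1
Step 7: PC=1 exec 'SUB D, B'. After: A=10 B=0 C=0 D=0 ZF=1 PC=2
State after step 7 equals state after step 2: the program is in a cycle of length 5 and will never halt.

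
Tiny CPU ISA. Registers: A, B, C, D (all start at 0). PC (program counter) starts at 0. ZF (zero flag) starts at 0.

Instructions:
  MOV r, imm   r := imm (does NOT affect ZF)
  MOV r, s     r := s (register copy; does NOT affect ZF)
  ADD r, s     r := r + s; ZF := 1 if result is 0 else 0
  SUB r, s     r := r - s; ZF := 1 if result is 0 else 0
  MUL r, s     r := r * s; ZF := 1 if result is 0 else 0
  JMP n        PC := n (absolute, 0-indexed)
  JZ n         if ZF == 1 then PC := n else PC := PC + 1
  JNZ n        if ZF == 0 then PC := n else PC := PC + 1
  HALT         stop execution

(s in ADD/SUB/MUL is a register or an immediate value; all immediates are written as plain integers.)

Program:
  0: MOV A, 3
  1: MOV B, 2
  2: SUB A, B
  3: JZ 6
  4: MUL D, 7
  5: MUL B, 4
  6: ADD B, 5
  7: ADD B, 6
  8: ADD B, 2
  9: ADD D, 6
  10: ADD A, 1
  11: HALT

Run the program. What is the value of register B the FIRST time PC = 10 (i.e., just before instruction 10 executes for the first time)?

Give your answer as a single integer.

Step 1: PC=0 exec 'MOV A, 3'. After: A=3 B=0 C=0 D=0 ZF=0 PC=1
Step 2: PC=1 exec 'MOV B, 2'. After: A=3 B=2 C=0 D=0 ZF=0 PC=2
Step 3: PC=2 exec 'SUB A, B'. After: A=1 B=2 C=0 D=0 ZF=0 PC=3
Step 4: PC=3 exec 'JZ 6'. After: A=1 B=2 C=0 D=0 ZF=0 PC=4
Step 5: PC=4 exec 'MUL D, 7'. After: A=1 B=2 C=0 D=0 ZF=1 PC=5
Step 6: PC=5 exec 'MUL B, 4'. After: A=1 B=8 C=0 D=0 ZF=0 PC=6
Step 7: PC=6 exec 'ADD B, 5'. After: A=1 B=13 C=0 D=0 ZF=0 PC=7
Step 8: PC=7 exec 'ADD B, 6'. After: A=1 B=19 C=0 D=0 ZF=0 PC=8
Step 9: PC=8 exec 'ADD B, 2'. After: A=1 B=21 C=0 D=0 ZF=0 PC=9
Step 10: PC=9 exec 'ADD D, 6'. After: A=1 B=21 C=0 D=6 ZF=0 PC=10
First time PC=10: B=21

21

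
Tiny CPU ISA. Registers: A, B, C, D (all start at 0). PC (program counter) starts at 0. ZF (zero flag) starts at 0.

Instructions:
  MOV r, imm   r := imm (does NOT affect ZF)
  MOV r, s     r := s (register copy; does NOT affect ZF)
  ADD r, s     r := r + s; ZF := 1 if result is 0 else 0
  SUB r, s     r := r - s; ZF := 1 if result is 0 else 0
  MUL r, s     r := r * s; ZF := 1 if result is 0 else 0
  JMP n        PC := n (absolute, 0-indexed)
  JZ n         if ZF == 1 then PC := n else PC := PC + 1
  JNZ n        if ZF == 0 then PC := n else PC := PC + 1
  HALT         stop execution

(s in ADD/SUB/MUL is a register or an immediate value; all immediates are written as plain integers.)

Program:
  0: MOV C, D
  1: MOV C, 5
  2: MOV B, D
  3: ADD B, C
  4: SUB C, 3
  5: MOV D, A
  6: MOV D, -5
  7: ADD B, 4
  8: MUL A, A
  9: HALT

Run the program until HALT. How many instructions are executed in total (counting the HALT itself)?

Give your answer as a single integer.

Step 1: PC=0 exec 'MOV C, D'. After: A=0 B=0 C=0 D=0 ZF=0 PC=1
Step 2: PC=1 exec 'MOV C, 5'. After: A=0 B=0 C=5 D=0 ZF=0 PC=2
Step 3: PC=2 exec 'MOV B, D'. After: A=0 B=0 C=5 D=0 ZF=0 PC=3
Step 4: PC=3 exec 'ADD B, C'. After: A=0 B=5 C=5 D=0 ZF=0 PC=4
Step 5: PC=4 exec 'SUB C, 3'. After: A=0 B=5 C=2 D=0 ZF=0 PC=5
Step 6: PC=5 exec 'MOV D, A'. After: A=0 B=5 C=2 D=0 ZF=0 PC=6
Step 7: PC=6 exec 'MOV D, -5'. After: A=0 B=5 C=2 D=-5 ZF=0 PC=7
Step 8: PC=7 exec 'ADD B, 4'. After: A=0 B=9 C=2 D=-5 ZF=0 PC=8
Step 9: PC=8 exec 'MUL A, A'. After: A=0 B=9 C=2 D=-5 ZF=1 PC=9
Step 10: PC=9 exec 'HALT'. After: A=0 B=9 C=2 D=-5 ZF=1 PC=9 HALTED
Total instructions executed: 10

Answer: 10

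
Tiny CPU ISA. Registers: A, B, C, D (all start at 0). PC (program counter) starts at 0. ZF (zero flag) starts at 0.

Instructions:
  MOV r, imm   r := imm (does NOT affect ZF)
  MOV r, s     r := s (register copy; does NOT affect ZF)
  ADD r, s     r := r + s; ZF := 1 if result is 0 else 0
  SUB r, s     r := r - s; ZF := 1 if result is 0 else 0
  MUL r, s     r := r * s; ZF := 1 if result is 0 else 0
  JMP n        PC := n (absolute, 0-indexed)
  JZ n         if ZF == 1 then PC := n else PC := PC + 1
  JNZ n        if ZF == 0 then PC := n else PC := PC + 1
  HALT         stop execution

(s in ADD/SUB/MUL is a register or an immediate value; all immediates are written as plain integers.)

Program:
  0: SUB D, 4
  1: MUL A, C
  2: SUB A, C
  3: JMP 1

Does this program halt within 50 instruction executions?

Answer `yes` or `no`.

Answer: no

Derivation:
Step 1: PC=0 exec 'SUB D, 4'. After: A=0 B=0 C=0 D=-4 ZF=0 PC=1
Step 2: PC=1 exec 'MUL A, C'. After: A=0 B=0 C=0 D=-4 ZF=1 PC=2
Step 3: PC=2 exec 'SUB A, C'. After: A=0 B=0 C=0 D=-4 ZF=1 PC=3
Step 4: PC=3 exec 'JMP 1'. After: A=0 B=0 C=0 D=-4 ZF=1 PC=1
Step 5: PC=1 exec 'MUL A, C'. After: A=0 B=0 C=0 D=-4 ZF=1 PC=2
State after step 5 equals state after step 2: the program is in a cycle of length 3 and will never halt.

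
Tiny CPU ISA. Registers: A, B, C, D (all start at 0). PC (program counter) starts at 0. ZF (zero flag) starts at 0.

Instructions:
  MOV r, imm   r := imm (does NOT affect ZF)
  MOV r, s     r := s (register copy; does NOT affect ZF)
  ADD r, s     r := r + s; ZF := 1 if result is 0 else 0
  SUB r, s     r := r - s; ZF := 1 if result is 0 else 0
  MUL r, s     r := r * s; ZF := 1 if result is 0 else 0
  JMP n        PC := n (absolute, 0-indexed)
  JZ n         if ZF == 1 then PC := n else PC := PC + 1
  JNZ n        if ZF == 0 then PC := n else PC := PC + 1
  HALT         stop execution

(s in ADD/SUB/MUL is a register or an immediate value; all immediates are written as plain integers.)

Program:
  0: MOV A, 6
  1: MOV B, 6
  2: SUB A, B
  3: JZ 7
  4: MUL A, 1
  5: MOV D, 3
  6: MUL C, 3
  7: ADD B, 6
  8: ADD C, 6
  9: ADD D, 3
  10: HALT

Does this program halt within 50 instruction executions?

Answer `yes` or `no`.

Step 1: PC=0 exec 'MOV A, 6'. After: A=6 B=0 C=0 D=0 ZF=0 PC=1
Step 2: PC=1 exec 'MOV B, 6'. After: A=6 B=6 C=0 D=0 ZF=0 PC=2
Step 3: PC=2 exec 'SUB A, B'. After: A=0 B=6 C=0 D=0 ZF=1 PC=3
Step 4: PC=3 exec 'JZ 7'. After: A=0 B=6 C=0 D=0 ZF=1 PC=7
Step 5: PC=7 exec 'ADD B, 6'. After: A=0 B=12 C=0 D=0 ZF=0 PC=8
Step 6: PC=8 exec 'ADD C, 6'. After: A=0 B=12 C=6 D=0 ZF=0 PC=9
Step 7: PC=9 exec 'ADD D, 3'. After: A=0 B=12 C=6 D=3 ZF=0 PC=10
Step 8: PC=10 exec 'HALT'. After: A=0 B=12 C=6 D=3 ZF=0 PC=10 HALTED

Answer: yes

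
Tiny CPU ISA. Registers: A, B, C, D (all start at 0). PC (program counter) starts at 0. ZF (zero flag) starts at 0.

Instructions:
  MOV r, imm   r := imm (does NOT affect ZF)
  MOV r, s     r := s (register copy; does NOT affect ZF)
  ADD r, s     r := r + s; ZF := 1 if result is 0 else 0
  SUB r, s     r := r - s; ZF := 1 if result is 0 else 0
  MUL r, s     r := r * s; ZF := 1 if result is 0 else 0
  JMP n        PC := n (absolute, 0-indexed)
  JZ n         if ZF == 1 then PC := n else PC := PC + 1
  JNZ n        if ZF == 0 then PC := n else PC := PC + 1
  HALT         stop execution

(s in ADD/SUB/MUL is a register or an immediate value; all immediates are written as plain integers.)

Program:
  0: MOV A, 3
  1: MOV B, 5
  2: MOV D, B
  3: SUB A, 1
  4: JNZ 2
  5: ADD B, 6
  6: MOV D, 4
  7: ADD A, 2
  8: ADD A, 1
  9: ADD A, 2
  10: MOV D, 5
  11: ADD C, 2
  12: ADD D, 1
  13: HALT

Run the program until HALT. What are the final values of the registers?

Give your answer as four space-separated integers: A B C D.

Answer: 5 11 2 6

Derivation:
Step 1: PC=0 exec 'MOV A, 3'. After: A=3 B=0 C=0 D=0 ZF=0 PC=1
Step 2: PC=1 exec 'MOV B, 5'. After: A=3 B=5 C=0 D=0 ZF=0 PC=2
Step 3: PC=2 exec 'MOV D, B'. After: A=3 B=5 C=0 D=5 ZF=0 PC=3
Step 4: PC=3 exec 'SUB A, 1'. After: A=2 B=5 C=0 D=5 ZF=0 PC=4
Step 5: PC=4 exec 'JNZ 2'. After: A=2 B=5 C=0 D=5 ZF=0 PC=2
Step 6: PC=2 exec 'MOV D, B'. After: A=2 B=5 C=0 D=5 ZF=0 PC=3
Step 7: PC=3 exec 'SUB A, 1'. After: A=1 B=5 C=0 D=5 ZF=0 PC=4
Step 8: PC=4 exec 'JNZ 2'. After: A=1 B=5 C=0 D=5 ZF=0 PC=2
Step 9: PC=2 exec 'MOV D, B'. After: A=1 B=5 C=0 D=5 ZF=0 PC=3
Step 10: PC=3 exec 'SUB A, 1'. After: A=0 B=5 C=0 D=5 ZF=1 PC=4
Step 11: PC=4 exec 'JNZ 2'. After: A=0 B=5 C=0 D=5 ZF=1 PC=5
Step 12: PC=5 exec 'ADD B, 6'. After: A=0 B=11 C=0 D=5 ZF=0 PC=6
Step 13: PC=6 exec 'MOV D, 4'. After: A=0 B=11 C=0 D=4 ZF=0 PC=7
Step 14: PC=7 exec 'ADD A, 2'. After: A=2 B=11 C=0 D=4 ZF=0 PC=8
Step 15: PC=8 exec 'ADD A, 1'. After: A=3 B=11 C=0 D=4 ZF=0 PC=9
Step 16: PC=9 exec 'ADD A, 2'. After: A=5 B=11 C=0 D=4 ZF=0 PC=10
Step 17: PC=10 exec 'MOV D, 5'. After: A=5 B=11 C=0 D=5 ZF=0 PC=11
Step 18: PC=11 exec 'ADD C, 2'. After: A=5 B=11 C=2 D=5 ZF=0 PC=12
Step 19: PC=12 exec 'ADD D, 1'. After: A=5 B=11 C=2 D=6 ZF=0 PC=13
Step 20: PC=13 exec 'HALT'. After: A=5 B=11 C=2 D=6 ZF=0 PC=13 HALTED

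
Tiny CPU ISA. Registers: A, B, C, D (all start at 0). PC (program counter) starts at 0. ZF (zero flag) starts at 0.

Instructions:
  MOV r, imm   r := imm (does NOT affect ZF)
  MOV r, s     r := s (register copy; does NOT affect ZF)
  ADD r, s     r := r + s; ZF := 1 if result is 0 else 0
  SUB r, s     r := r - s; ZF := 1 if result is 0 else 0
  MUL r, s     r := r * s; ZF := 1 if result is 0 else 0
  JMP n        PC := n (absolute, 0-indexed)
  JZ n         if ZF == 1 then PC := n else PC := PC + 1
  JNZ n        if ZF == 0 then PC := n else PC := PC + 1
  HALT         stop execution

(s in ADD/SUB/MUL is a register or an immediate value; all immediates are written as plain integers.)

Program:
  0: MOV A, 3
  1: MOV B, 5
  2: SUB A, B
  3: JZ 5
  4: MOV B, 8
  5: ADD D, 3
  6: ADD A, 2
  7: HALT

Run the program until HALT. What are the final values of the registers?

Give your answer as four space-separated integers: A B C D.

Answer: 0 8 0 3

Derivation:
Step 1: PC=0 exec 'MOV A, 3'. After: A=3 B=0 C=0 D=0 ZF=0 PC=1
Step 2: PC=1 exec 'MOV B, 5'. After: A=3 B=5 C=0 D=0 ZF=0 PC=2
Step 3: PC=2 exec 'SUB A, B'. After: A=-2 B=5 C=0 D=0 ZF=0 PC=3
Step 4: PC=3 exec 'JZ 5'. After: A=-2 B=5 C=0 D=0 ZF=0 PC=4
Step 5: PC=4 exec 'MOV B, 8'. After: A=-2 B=8 C=0 D=0 ZF=0 PC=5
Step 6: PC=5 exec 'ADD D, 3'. After: A=-2 B=8 C=0 D=3 ZF=0 PC=6
Step 7: PC=6 exec 'ADD A, 2'. After: A=0 B=8 C=0 D=3 ZF=1 PC=7
Step 8: PC=7 exec 'HALT'. After: A=0 B=8 C=0 D=3 ZF=1 PC=7 HALTED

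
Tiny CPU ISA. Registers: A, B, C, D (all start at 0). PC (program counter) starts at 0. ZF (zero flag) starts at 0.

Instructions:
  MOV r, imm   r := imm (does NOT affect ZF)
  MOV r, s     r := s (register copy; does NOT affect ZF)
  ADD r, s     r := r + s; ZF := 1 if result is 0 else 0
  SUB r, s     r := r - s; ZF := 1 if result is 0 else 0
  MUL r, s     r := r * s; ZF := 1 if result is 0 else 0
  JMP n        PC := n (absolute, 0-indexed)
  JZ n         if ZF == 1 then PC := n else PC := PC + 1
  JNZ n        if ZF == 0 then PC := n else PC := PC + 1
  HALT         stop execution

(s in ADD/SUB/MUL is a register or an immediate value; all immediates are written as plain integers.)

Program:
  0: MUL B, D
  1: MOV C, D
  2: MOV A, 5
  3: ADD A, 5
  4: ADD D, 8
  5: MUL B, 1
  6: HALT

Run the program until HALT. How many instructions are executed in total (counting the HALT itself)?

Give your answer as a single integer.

Step 1: PC=0 exec 'MUL B, D'. After: A=0 B=0 C=0 D=0 ZF=1 PC=1
Step 2: PC=1 exec 'MOV C, D'. After: A=0 B=0 C=0 D=0 ZF=1 PC=2
Step 3: PC=2 exec 'MOV A, 5'. After: A=5 B=0 C=0 D=0 ZF=1 PC=3
Step 4: PC=3 exec 'ADD A, 5'. After: A=10 B=0 C=0 D=0 ZF=0 PC=4
Step 5: PC=4 exec 'ADD D, 8'. After: A=10 B=0 C=0 D=8 ZF=0 PC=5
Step 6: PC=5 exec 'MUL B, 1'. After: A=10 B=0 C=0 D=8 ZF=1 PC=6
Step 7: PC=6 exec 'HALT'. After: A=10 B=0 C=0 D=8 ZF=1 PC=6 HALTED
Total instructions executed: 7

Answer: 7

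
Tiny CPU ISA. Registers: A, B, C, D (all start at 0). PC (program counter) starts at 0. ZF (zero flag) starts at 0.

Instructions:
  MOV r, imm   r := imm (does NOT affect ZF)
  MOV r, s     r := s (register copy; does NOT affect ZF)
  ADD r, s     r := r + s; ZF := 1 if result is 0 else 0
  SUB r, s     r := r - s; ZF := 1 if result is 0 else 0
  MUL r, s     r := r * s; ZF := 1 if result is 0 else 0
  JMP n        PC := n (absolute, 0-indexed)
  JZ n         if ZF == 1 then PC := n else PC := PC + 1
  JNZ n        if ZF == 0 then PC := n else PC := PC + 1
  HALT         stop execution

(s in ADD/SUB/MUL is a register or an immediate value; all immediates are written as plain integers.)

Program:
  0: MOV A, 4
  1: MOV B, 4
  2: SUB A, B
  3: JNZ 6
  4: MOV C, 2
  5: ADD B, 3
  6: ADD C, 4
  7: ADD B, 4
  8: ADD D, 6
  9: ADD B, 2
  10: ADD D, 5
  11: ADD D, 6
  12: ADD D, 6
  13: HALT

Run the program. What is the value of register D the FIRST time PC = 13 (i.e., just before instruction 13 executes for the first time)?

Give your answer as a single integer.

Step 1: PC=0 exec 'MOV A, 4'. After: A=4 B=0 C=0 D=0 ZF=0 PC=1
Step 2: PC=1 exec 'MOV B, 4'. After: A=4 B=4 C=0 D=0 ZF=0 PC=2
Step 3: PC=2 exec 'SUB A, B'. After: A=0 B=4 C=0 D=0 ZF=1 PC=3
Step 4: PC=3 exec 'JNZ 6'. After: A=0 B=4 C=0 D=0 ZF=1 PC=4
Step 5: PC=4 exec 'MOV C, 2'. After: A=0 B=4 C=2 D=0 ZF=1 PC=5
Step 6: PC=5 exec 'ADD B, 3'. After: A=0 B=7 C=2 D=0 ZF=0 PC=6
Step 7: PC=6 exec 'ADD C, 4'. After: A=0 B=7 C=6 D=0 ZF=0 PC=7
Step 8: PC=7 exec 'ADD B, 4'. After: A=0 B=11 C=6 D=0 ZF=0 PC=8
Step 9: PC=8 exec 'ADD D, 6'. After: A=0 B=11 C=6 D=6 ZF=0 PC=9
Step 10: PC=9 exec 'ADD B, 2'. After: A=0 B=13 C=6 D=6 ZF=0 PC=10
Step 11: PC=10 exec 'ADD D, 5'. After: A=0 B=13 C=6 D=11 ZF=0 PC=11
Step 12: PC=11 exec 'ADD D, 6'. After: A=0 B=13 C=6 D=17 ZF=0 PC=12
Step 13: PC=12 exec 'ADD D, 6'. After: A=0 B=13 C=6 D=23 ZF=0 PC=13
First time PC=13: D=23

23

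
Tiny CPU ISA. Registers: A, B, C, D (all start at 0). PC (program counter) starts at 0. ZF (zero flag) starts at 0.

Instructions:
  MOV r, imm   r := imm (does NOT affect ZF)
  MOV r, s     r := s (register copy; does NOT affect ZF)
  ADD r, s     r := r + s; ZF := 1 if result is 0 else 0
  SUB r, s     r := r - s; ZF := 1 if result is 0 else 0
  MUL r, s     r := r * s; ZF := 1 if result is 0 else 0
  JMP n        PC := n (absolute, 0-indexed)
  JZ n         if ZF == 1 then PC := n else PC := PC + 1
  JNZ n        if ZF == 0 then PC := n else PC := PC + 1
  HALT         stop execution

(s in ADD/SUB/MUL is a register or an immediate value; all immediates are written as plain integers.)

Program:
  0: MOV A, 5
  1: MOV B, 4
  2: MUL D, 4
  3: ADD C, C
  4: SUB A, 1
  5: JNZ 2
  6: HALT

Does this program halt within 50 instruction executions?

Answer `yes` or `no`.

Step 1: PC=0 exec 'MOV A, 5'. After: A=5 B=0 C=0 D=0 ZF=0 PC=1
Step 2: PC=1 exec 'MOV B, 4'. After: A=5 B=4 C=0 D=0 ZF=0 PC=2
Step 3: PC=2 exec 'MUL D, 4'. After: A=5 B=4 C=0 D=0 ZF=1 PC=3
Step 4: PC=3 exec 'ADD C, C'. After: A=5 B=4 C=0 D=0 ZF=1 PC=4
Step 5: PC=4 exec 'SUB A, 1'. After: A=4 B=4 C=0 D=0 ZF=0 PC=5
Step 6: PC=5 exec 'JNZ 2'. After: A=4 B=4 C=0 D=0 ZF=0 PC=2
Step 7: PC=2 exec 'MUL D, 4'. After: A=4 B=4 C=0 D=0 ZF=1 PC=3
Step 8: PC=3 exec 'ADD C, C'. After: A=4 B=4 C=0 D=0 ZF=1 PC=4
Step 9: PC=4 exec 'SUB A, 1'. After: A=3 B=4 C=0 D=0 ZF=0 PC=5
Step 10: PC=5 exec 'JNZ 2'. After: A=3 B=4 C=0 D=0 ZF=0 PC=2
Step 11: PC=2 exec 'MUL D, 4'. After: A=3 B=4 C=0 D=0 ZF=1 PC=3
Step 12: PC=3 exec 'ADD C, C'. After: A=3 B=4 C=0 D=0 ZF=1 PC=4
Step 13: PC=4 exec 'SUB A, 1'. After: A=2 B=4 C=0 D=0 ZF=0 PC=5
Step 14: PC=5 exec 'JNZ 2'. After: A=2 B=4 C=0 D=0 ZF=0 PC=2
Step 15: PC=2 exec 'MUL D, 4'. After: A=2 B=4 C=0 D=0 ZF=1 PC=3
Step 16: PC=3 exec 'ADD C, C'. After: A=2 B=4 C=0 D=0 ZF=1 PC=4
Step 17: PC=4 exec 'SUB A, 1'. After: A=1 B=4 C=0 D=0 ZF=0 PC=5
Step 18: PC=5 exec 'JNZ 2'. After: A=1 B=4 C=0 D=0 ZF=0 PC=2
Step 19: PC=2 exec 'MUL D, 4'. After: A=1 B=4 C=0 D=0 ZF=1 PC=3
Step 20: PC=3 exec 'ADD C, C'. After: A=1 B=4 C=0 D=0 ZF=1 PC=4
Step 21: PC=4 exec 'SUB A, 1'. After: A=0 B=4 C=0 D=0 ZF=1 PC=5
Step 22: PC=5 exec 'JNZ 2'. After: A=0 B=4 C=0 D=0 ZF=1 PC=6
Step 23: PC=6 exec 'HALT'. After: A=0 B=4 C=0 D=0 ZF=1 PC=6 HALTED

Answer: yes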